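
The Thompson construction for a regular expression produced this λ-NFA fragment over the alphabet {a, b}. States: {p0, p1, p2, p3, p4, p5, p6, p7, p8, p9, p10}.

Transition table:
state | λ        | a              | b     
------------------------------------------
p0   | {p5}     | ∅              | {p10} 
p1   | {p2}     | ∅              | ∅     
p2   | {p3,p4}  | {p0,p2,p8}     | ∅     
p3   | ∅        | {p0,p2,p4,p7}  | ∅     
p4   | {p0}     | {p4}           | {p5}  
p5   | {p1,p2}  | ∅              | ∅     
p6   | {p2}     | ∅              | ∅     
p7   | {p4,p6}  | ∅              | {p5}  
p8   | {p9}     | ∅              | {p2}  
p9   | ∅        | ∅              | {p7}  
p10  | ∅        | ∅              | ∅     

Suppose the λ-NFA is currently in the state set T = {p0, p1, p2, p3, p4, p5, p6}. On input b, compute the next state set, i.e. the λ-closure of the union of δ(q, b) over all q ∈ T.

p0 on b → {p10}.
p4 on b → {p5}.
No b-transition from p1, p2, p3, p5, p6.
Union after reading b: {p5, p10}.
Now take the λ-closure:
From p5 via λ: add p1, p2.
From p2 via λ: add p3, p4.
From p4 via λ: add p0.
No new states can be added; the closed set is {p0, p1, p2, p3, p4, p5, p10}.

{p0, p1, p2, p3, p4, p5, p10}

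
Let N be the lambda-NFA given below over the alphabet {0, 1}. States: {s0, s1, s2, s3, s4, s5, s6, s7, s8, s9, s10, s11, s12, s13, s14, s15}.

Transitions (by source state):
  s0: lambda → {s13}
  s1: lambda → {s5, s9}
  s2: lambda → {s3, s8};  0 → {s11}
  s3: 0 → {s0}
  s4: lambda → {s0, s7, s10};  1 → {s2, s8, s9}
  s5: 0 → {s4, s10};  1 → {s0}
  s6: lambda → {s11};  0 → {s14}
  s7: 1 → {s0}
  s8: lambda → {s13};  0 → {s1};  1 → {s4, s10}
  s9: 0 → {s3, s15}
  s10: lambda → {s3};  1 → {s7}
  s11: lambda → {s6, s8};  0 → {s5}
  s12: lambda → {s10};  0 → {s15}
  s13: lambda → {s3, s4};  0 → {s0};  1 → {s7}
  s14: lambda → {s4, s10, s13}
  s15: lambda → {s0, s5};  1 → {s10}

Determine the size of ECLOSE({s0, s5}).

Start with {s0, s5}.
From s0 via lambda: add s13.
From s13 via lambda: add s3, s4.
From s4 via lambda: add s7, s10.
lambda-closure = {s0, s3, s4, s5, s7, s10, s13}, which has 7 states.

7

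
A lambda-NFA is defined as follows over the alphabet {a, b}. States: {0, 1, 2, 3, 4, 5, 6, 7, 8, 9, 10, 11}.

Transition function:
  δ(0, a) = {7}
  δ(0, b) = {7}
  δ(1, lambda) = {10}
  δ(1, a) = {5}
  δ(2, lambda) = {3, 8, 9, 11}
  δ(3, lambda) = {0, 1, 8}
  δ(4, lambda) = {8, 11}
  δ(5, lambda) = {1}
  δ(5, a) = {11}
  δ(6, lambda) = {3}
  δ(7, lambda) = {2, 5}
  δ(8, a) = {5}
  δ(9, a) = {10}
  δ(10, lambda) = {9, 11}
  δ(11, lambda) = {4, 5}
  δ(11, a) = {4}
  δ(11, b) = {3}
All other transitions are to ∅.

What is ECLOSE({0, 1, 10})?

Start with {0, 1, 10}.
From 10 via lambda: add 9, 11.
From 11 via lambda: add 4, 5.
From 4 via lambda: add 8.
No new states can be added; the closed set is {0, 1, 4, 5, 8, 9, 10, 11}.

{0, 1, 4, 5, 8, 9, 10, 11}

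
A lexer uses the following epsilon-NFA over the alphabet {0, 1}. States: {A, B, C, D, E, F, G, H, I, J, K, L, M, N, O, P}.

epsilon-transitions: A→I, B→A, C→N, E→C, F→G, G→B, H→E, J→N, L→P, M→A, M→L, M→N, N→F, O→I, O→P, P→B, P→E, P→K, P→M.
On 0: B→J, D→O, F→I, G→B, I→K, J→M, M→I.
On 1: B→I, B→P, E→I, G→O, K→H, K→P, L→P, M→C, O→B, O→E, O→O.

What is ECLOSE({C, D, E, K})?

Start with {C, D, E, K}.
From C via epsilon: add N.
From N via epsilon: add F.
From F via epsilon: add G.
From G via epsilon: add B.
From B via epsilon: add A.
From A via epsilon: add I.
No new states can be added; the closed set is {A, B, C, D, E, F, G, I, K, N}.

{A, B, C, D, E, F, G, I, K, N}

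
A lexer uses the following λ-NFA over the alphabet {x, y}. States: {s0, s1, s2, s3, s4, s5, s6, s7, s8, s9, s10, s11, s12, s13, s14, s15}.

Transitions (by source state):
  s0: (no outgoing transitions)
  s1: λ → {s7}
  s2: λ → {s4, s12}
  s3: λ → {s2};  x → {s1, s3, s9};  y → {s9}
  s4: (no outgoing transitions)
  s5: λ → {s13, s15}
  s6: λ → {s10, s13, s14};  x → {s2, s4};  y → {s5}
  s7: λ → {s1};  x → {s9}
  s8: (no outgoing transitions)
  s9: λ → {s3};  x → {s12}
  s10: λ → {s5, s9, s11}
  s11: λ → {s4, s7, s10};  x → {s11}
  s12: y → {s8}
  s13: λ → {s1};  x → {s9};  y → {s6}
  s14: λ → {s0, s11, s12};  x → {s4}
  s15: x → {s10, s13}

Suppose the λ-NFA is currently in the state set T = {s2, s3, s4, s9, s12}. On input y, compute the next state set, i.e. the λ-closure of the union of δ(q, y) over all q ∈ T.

s3 on y → {s9}.
s12 on y → {s8}.
No y-transition from s2, s4, s9.
Union after reading y: {s8, s9}.
Now take the λ-closure:
From s9 via λ: add s3.
From s3 via λ: add s2.
From s2 via λ: add s4, s12.
No new states can be added; the closed set is {s2, s3, s4, s8, s9, s12}.

{s2, s3, s4, s8, s9, s12}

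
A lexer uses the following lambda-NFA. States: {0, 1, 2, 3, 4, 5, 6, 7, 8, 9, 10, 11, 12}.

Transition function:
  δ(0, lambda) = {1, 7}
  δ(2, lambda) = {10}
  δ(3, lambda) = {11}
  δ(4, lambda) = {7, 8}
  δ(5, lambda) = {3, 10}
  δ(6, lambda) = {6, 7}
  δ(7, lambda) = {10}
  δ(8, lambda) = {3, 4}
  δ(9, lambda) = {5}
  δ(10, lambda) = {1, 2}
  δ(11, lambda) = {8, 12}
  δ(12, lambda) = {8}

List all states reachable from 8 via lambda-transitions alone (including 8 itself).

Start with {8}.
From 8 via lambda: add 3, 4.
From 3 via lambda: add 11.
From 4 via lambda: add 7.
From 7 via lambda: add 10.
From 11 via lambda: add 12.
From 10 via lambda: add 1, 2.
No new states can be added; the closed set is {1, 2, 3, 4, 7, 8, 10, 11, 12}.

{1, 2, 3, 4, 7, 8, 10, 11, 12}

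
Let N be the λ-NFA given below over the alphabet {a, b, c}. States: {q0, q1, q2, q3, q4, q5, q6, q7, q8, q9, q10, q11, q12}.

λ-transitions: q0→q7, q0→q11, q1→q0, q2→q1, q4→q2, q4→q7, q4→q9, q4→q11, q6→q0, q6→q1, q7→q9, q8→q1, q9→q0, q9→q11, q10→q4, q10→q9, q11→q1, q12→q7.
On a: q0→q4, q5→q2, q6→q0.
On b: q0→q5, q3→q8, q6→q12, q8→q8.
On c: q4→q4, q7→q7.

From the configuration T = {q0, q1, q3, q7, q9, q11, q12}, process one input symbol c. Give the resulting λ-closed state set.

{q0, q1, q7, q9, q11}

q7 on c → {q7}.
No c-transition from q0, q1, q3, q9, q11, q12.
Union after reading c: {q7}.
Now take the λ-closure:
From q7 via λ: add q9.
From q9 via λ: add q0, q11.
From q11 via λ: add q1.
No new states can be added; the closed set is {q0, q1, q7, q9, q11}.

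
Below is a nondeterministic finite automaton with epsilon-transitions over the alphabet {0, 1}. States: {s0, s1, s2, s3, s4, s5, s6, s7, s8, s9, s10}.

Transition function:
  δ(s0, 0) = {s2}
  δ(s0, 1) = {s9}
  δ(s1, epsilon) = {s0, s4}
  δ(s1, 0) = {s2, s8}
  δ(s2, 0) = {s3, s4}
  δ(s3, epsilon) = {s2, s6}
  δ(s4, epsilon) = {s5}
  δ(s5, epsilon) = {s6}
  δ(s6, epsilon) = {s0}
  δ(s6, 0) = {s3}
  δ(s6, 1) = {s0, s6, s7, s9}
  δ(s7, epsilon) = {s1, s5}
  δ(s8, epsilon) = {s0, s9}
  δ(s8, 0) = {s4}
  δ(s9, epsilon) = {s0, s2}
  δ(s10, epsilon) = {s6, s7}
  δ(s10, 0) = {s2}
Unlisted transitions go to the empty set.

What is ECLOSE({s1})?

Start with {s1}.
From s1 via epsilon: add s0, s4.
From s4 via epsilon: add s5.
From s5 via epsilon: add s6.
No new states can be added; the closed set is {s0, s1, s4, s5, s6}.

{s0, s1, s4, s5, s6}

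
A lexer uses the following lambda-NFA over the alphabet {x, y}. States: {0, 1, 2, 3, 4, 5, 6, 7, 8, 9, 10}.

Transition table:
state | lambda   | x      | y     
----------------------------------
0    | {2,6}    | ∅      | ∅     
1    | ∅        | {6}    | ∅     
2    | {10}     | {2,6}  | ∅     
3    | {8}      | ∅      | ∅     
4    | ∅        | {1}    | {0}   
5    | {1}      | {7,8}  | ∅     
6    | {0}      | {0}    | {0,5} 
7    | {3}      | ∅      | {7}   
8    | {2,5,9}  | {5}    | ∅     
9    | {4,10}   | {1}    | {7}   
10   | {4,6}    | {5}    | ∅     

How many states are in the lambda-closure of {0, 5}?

Start with {0, 5}.
From 0 via lambda: add 2, 6.
From 5 via lambda: add 1.
From 2 via lambda: add 10.
From 10 via lambda: add 4.
lambda-closure = {0, 1, 2, 4, 5, 6, 10}, which has 7 states.

7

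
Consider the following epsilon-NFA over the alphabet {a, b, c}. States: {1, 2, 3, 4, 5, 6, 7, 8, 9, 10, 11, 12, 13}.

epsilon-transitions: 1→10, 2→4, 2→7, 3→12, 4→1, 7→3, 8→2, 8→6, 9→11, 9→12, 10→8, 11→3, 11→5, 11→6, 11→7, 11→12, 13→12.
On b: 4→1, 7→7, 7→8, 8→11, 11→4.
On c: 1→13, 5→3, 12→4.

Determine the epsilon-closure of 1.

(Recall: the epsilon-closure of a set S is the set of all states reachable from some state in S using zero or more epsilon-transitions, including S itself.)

{1, 2, 3, 4, 6, 7, 8, 10, 12}

Start with {1}.
From 1 via epsilon: add 10.
From 10 via epsilon: add 8.
From 8 via epsilon: add 2, 6.
From 2 via epsilon: add 4, 7.
From 7 via epsilon: add 3.
From 3 via epsilon: add 12.
No new states can be added; the closed set is {1, 2, 3, 4, 6, 7, 8, 10, 12}.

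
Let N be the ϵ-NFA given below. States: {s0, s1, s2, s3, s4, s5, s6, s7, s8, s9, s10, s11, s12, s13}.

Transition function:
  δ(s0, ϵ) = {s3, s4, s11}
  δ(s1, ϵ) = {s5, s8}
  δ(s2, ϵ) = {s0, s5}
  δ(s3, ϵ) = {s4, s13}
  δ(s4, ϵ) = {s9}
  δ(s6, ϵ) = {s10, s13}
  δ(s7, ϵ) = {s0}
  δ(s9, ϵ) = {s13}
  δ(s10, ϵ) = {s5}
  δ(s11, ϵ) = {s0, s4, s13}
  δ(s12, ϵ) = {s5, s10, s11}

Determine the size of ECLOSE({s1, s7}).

Start with {s1, s7}.
From s1 via ϵ: add s5, s8.
From s7 via ϵ: add s0.
From s0 via ϵ: add s3, s4, s11.
From s3 via ϵ: add s13.
From s4 via ϵ: add s9.
ϵ-closure = {s0, s1, s3, s4, s5, s7, s8, s9, s11, s13}, which has 10 states.

10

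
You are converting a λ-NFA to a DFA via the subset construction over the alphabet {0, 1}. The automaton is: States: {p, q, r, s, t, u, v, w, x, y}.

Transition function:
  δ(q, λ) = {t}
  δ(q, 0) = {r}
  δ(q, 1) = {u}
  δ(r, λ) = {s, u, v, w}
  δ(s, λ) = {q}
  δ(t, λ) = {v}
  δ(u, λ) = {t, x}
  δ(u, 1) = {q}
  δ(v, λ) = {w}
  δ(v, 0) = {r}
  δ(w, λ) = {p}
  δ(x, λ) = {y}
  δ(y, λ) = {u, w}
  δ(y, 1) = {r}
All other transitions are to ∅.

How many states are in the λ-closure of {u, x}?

7

Start with {u, x}.
From u via λ: add t.
From x via λ: add y.
From t via λ: add v.
From y via λ: add w.
From w via λ: add p.
λ-closure = {p, t, u, v, w, x, y}, which has 7 states.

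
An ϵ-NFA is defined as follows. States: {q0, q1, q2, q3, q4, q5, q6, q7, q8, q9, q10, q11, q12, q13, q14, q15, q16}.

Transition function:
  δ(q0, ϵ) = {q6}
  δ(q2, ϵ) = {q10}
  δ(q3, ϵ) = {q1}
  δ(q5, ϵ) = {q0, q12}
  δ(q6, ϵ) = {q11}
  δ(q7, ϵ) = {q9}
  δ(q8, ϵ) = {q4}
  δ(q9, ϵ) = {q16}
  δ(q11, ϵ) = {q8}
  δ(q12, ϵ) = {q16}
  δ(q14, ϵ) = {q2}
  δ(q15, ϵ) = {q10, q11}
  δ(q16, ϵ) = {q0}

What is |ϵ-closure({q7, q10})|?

9

Start with {q7, q10}.
From q7 via ϵ: add q9.
From q9 via ϵ: add q16.
From q16 via ϵ: add q0.
From q0 via ϵ: add q6.
From q6 via ϵ: add q11.
From q11 via ϵ: add q8.
From q8 via ϵ: add q4.
ϵ-closure = {q0, q4, q6, q7, q8, q9, q10, q11, q16}, which has 9 states.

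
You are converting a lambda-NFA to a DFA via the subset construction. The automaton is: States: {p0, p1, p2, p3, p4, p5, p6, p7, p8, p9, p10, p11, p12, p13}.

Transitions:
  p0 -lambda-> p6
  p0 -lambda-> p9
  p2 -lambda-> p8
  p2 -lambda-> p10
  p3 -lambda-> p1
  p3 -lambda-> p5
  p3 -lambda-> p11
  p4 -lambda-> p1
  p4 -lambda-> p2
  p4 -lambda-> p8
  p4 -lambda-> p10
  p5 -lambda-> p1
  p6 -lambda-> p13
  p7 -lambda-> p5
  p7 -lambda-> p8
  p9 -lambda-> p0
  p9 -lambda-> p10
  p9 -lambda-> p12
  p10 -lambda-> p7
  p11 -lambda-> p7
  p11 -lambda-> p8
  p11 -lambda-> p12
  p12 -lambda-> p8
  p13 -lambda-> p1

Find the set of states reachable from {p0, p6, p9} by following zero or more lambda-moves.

Start with {p0, p6, p9}.
From p6 via lambda: add p13.
From p9 via lambda: add p10, p12.
From p10 via lambda: add p7.
From p12 via lambda: add p8.
From p13 via lambda: add p1.
From p7 via lambda: add p5.
No new states can be added; the closed set is {p0, p1, p5, p6, p7, p8, p9, p10, p12, p13}.

{p0, p1, p5, p6, p7, p8, p9, p10, p12, p13}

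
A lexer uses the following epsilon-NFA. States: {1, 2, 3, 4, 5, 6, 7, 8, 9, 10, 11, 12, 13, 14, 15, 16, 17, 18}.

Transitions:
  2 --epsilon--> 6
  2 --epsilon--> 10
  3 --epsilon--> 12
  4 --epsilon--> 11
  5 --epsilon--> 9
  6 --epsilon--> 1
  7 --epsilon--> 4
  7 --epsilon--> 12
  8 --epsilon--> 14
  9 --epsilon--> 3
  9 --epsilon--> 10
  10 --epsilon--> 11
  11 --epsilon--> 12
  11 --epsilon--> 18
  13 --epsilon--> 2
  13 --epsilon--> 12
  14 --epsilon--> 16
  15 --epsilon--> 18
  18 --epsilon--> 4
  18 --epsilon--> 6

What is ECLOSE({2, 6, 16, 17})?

Start with {2, 6, 16, 17}.
From 2 via epsilon: add 10.
From 6 via epsilon: add 1.
From 10 via epsilon: add 11.
From 11 via epsilon: add 12, 18.
From 18 via epsilon: add 4.
No new states can be added; the closed set is {1, 2, 4, 6, 10, 11, 12, 16, 17, 18}.

{1, 2, 4, 6, 10, 11, 12, 16, 17, 18}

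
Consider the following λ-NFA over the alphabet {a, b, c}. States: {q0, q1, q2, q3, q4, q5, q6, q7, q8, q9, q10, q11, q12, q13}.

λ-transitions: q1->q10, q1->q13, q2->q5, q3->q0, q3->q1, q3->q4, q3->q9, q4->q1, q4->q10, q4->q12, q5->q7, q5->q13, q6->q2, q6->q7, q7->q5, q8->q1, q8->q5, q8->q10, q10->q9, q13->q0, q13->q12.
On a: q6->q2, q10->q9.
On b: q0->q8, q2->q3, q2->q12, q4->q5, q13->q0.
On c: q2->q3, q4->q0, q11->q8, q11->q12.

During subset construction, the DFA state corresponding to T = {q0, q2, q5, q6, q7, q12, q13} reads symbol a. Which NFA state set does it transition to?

q6 on a → {q2}.
No a-transition from q0, q2, q5, q7, q12, q13.
Union after reading a: {q2}.
Now take the λ-closure:
From q2 via λ: add q5.
From q5 via λ: add q7, q13.
From q13 via λ: add q0, q12.
No new states can be added; the closed set is {q0, q2, q5, q7, q12, q13}.

{q0, q2, q5, q7, q12, q13}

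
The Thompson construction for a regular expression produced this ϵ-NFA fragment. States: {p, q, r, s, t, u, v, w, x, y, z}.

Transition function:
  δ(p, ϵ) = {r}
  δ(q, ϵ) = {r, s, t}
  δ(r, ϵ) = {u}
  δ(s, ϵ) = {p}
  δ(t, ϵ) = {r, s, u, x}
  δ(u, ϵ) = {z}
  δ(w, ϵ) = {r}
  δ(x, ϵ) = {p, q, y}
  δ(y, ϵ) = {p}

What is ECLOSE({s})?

Start with {s}.
From s via ϵ: add p.
From p via ϵ: add r.
From r via ϵ: add u.
From u via ϵ: add z.
No new states can be added; the closed set is {p, r, s, u, z}.

{p, r, s, u, z}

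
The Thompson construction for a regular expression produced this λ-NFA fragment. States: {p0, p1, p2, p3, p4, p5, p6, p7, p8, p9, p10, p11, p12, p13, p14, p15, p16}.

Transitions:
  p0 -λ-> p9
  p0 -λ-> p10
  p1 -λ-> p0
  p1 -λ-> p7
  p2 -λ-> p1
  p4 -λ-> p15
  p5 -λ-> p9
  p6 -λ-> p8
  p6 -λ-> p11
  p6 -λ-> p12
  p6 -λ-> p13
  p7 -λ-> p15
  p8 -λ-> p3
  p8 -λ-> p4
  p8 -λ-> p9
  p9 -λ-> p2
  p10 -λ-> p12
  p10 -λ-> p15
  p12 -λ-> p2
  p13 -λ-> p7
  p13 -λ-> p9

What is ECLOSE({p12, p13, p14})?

Start with {p12, p13, p14}.
From p12 via λ: add p2.
From p13 via λ: add p7, p9.
From p2 via λ: add p1.
From p7 via λ: add p15.
From p1 via λ: add p0.
From p0 via λ: add p10.
No new states can be added; the closed set is {p0, p1, p2, p7, p9, p10, p12, p13, p14, p15}.

{p0, p1, p2, p7, p9, p10, p12, p13, p14, p15}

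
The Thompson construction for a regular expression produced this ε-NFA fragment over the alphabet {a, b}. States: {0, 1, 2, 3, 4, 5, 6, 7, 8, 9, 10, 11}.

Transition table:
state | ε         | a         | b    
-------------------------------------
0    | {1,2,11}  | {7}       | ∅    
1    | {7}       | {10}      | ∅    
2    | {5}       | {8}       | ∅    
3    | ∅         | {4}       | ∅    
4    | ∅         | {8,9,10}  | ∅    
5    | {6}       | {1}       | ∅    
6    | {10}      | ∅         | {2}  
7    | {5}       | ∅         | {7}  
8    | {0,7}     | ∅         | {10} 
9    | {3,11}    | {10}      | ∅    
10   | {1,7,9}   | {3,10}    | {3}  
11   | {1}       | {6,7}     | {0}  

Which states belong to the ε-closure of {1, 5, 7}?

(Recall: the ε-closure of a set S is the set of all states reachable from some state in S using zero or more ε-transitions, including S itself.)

Start with {1, 5, 7}.
From 5 via ε: add 6.
From 6 via ε: add 10.
From 10 via ε: add 9.
From 9 via ε: add 3, 11.
No new states can be added; the closed set is {1, 3, 5, 6, 7, 9, 10, 11}.

{1, 3, 5, 6, 7, 9, 10, 11}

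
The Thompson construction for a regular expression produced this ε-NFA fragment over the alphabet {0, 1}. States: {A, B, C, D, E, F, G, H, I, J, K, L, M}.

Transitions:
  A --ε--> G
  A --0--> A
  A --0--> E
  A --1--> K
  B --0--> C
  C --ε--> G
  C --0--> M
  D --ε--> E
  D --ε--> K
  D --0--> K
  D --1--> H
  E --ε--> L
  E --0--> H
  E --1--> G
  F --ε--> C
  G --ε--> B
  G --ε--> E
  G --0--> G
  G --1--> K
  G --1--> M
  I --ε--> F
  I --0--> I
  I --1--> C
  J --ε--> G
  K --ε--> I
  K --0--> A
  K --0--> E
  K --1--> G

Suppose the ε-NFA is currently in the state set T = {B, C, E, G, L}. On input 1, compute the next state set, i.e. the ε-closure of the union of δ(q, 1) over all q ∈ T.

E on 1 → {G}.
G on 1 → {K, M}.
No 1-transition from B, C, L.
Union after reading 1: {G, K, M}.
Now take the ε-closure:
From G via ε: add B, E.
From K via ε: add I.
From E via ε: add L.
From I via ε: add F.
From F via ε: add C.
No new states can be added; the closed set is {B, C, E, F, G, I, K, L, M}.

{B, C, E, F, G, I, K, L, M}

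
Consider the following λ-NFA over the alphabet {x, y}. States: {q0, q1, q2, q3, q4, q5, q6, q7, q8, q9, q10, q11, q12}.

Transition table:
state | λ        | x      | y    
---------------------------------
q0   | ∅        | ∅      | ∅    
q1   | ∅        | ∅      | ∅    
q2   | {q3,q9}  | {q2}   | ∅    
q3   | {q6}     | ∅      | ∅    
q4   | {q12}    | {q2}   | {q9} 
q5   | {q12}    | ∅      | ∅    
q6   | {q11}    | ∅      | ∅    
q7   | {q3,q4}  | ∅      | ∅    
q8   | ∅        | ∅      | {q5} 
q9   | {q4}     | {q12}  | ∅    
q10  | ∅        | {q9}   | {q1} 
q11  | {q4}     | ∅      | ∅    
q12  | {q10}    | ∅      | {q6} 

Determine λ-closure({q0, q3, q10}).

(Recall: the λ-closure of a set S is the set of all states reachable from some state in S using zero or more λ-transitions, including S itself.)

{q0, q3, q4, q6, q10, q11, q12}

Start with {q0, q3, q10}.
From q3 via λ: add q6.
From q6 via λ: add q11.
From q11 via λ: add q4.
From q4 via λ: add q12.
No new states can be added; the closed set is {q0, q3, q4, q6, q10, q11, q12}.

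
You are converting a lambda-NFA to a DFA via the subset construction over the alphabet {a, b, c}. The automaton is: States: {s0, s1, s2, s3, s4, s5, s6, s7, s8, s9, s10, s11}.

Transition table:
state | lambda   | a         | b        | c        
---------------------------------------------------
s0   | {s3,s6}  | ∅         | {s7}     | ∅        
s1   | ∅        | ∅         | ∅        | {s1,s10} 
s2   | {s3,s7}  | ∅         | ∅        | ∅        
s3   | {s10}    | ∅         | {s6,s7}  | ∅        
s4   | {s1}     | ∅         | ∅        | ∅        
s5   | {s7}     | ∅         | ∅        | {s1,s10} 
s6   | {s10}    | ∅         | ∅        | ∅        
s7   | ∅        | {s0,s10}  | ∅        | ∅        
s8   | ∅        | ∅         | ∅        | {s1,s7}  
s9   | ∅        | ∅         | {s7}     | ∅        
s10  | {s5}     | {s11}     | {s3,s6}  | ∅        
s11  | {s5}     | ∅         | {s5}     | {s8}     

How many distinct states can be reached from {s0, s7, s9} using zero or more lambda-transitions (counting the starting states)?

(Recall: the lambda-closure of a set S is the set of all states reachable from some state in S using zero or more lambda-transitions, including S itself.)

Start with {s0, s7, s9}.
From s0 via lambda: add s3, s6.
From s3 via lambda: add s10.
From s10 via lambda: add s5.
lambda-closure = {s0, s3, s5, s6, s7, s9, s10}, which has 7 states.

7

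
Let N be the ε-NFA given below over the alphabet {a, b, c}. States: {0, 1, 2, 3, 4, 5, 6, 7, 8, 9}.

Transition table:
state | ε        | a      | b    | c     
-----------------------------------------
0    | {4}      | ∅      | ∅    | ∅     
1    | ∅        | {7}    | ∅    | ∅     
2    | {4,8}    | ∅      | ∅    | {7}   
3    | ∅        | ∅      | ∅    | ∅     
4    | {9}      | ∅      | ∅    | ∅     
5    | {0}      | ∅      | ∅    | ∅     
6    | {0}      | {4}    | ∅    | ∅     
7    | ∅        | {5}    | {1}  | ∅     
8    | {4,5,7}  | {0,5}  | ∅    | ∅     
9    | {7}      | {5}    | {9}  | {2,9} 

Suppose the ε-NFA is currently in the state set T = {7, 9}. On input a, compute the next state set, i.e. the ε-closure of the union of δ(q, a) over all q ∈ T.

7 on a → {5}.
9 on a → {5}.
Union after reading a: {5}.
Now take the ε-closure:
From 5 via ε: add 0.
From 0 via ε: add 4.
From 4 via ε: add 9.
From 9 via ε: add 7.
No new states can be added; the closed set is {0, 4, 5, 7, 9}.

{0, 4, 5, 7, 9}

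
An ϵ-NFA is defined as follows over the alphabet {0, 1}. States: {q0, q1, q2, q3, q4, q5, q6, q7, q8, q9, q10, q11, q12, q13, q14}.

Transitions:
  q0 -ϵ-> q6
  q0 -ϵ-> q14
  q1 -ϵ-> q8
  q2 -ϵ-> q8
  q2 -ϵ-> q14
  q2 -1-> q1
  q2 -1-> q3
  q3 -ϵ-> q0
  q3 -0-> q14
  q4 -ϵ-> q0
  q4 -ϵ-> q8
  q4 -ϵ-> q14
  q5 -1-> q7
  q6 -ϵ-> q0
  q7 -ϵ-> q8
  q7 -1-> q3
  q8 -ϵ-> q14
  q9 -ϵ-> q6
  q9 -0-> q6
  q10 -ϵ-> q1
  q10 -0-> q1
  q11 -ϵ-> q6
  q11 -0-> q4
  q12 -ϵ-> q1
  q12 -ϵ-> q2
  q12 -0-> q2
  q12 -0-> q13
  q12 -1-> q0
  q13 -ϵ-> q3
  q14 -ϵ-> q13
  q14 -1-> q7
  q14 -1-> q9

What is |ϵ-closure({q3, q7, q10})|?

Start with {q3, q7, q10}.
From q3 via ϵ: add q0.
From q7 via ϵ: add q8.
From q10 via ϵ: add q1.
From q0 via ϵ: add q6, q14.
From q14 via ϵ: add q13.
ϵ-closure = {q0, q1, q3, q6, q7, q8, q10, q13, q14}, which has 9 states.

9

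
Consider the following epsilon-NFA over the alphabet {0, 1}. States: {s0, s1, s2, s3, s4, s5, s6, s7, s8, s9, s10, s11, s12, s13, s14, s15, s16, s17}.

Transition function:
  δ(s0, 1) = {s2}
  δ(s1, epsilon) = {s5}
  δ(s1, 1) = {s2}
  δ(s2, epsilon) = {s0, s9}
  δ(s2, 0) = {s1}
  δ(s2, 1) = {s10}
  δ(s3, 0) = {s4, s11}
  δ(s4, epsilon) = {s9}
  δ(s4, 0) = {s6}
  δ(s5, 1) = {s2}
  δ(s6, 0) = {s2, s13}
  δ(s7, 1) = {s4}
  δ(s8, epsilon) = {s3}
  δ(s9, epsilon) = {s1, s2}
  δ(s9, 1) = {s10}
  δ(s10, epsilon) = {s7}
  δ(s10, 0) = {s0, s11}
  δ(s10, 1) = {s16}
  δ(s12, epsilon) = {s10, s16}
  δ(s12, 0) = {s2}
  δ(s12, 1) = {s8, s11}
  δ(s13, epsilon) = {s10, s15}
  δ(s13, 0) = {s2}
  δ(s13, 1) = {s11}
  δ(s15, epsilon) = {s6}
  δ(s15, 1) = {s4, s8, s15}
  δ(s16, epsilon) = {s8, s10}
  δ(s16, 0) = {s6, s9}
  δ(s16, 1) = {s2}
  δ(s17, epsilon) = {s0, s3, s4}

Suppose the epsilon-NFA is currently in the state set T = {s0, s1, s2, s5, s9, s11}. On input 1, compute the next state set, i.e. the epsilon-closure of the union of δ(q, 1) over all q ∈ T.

s0 on 1 → {s2}.
s1 on 1 → {s2}.
s2 on 1 → {s10}.
s5 on 1 → {s2}.
s9 on 1 → {s10}.
No 1-transition from s11.
Union after reading 1: {s2, s10}.
Now take the epsilon-closure:
From s2 via epsilon: add s0, s9.
From s10 via epsilon: add s7.
From s9 via epsilon: add s1.
From s1 via epsilon: add s5.
No new states can be added; the closed set is {s0, s1, s2, s5, s7, s9, s10}.

{s0, s1, s2, s5, s7, s9, s10}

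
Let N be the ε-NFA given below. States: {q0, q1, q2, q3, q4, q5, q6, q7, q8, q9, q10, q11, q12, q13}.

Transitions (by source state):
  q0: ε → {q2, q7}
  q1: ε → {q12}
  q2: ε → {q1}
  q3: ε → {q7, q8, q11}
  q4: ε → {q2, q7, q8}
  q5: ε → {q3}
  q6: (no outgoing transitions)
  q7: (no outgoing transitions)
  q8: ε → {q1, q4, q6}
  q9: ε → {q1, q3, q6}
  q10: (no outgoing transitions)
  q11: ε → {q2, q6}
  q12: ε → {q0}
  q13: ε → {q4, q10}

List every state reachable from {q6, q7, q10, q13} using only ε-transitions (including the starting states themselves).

Start with {q6, q7, q10, q13}.
From q13 via ε: add q4.
From q4 via ε: add q2, q8.
From q2 via ε: add q1.
From q1 via ε: add q12.
From q12 via ε: add q0.
No new states can be added; the closed set is {q0, q1, q2, q4, q6, q7, q8, q10, q12, q13}.

{q0, q1, q2, q4, q6, q7, q8, q10, q12, q13}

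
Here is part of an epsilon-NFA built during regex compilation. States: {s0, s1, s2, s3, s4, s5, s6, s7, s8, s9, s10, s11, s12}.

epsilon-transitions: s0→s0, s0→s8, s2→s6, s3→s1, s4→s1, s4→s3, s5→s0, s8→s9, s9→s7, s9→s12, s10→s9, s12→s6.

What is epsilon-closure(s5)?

{s0, s5, s6, s7, s8, s9, s12}

Start with {s5}.
From s5 via epsilon: add s0.
From s0 via epsilon: add s8.
From s8 via epsilon: add s9.
From s9 via epsilon: add s7, s12.
From s12 via epsilon: add s6.
No new states can be added; the closed set is {s0, s5, s6, s7, s8, s9, s12}.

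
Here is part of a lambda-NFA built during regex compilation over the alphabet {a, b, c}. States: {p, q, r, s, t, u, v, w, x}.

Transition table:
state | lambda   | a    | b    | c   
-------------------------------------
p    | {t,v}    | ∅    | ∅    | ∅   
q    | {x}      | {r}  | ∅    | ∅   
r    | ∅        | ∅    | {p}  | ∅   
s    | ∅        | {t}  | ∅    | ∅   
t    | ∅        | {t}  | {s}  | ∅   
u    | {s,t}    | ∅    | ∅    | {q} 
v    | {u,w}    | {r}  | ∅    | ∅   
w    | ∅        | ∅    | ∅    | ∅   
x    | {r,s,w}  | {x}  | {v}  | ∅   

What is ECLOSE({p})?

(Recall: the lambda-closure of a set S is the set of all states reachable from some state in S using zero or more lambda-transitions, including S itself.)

Start with {p}.
From p via lambda: add t, v.
From v via lambda: add u, w.
From u via lambda: add s.
No new states can be added; the closed set is {p, s, t, u, v, w}.

{p, s, t, u, v, w}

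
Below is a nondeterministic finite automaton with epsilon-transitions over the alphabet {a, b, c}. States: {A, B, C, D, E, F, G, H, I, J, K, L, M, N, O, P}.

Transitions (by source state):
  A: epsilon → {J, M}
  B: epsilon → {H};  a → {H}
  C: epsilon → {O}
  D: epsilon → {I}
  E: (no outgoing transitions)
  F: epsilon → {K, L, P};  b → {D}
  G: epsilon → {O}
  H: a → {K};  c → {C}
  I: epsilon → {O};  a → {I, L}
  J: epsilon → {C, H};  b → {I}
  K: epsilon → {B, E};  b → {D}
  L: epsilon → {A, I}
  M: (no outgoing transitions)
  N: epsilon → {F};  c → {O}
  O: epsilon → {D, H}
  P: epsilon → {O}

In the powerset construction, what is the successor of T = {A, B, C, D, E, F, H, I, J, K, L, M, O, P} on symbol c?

{C, D, H, I, O}

H on c → {C}.
No c-transition from A, B, C, D, E, F, I, J, K, L, M, O, P.
Union after reading c: {C}.
Now take the epsilon-closure:
From C via epsilon: add O.
From O via epsilon: add D, H.
From D via epsilon: add I.
No new states can be added; the closed set is {C, D, H, I, O}.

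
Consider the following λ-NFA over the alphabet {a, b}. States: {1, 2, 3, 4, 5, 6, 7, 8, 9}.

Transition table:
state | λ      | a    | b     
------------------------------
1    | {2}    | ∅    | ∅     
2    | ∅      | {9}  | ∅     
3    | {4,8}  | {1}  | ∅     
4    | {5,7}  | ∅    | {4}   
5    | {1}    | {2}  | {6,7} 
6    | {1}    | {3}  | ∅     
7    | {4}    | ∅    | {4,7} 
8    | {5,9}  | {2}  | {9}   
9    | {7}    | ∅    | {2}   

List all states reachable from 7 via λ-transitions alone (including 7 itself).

Start with {7}.
From 7 via λ: add 4.
From 4 via λ: add 5.
From 5 via λ: add 1.
From 1 via λ: add 2.
No new states can be added; the closed set is {1, 2, 4, 5, 7}.

{1, 2, 4, 5, 7}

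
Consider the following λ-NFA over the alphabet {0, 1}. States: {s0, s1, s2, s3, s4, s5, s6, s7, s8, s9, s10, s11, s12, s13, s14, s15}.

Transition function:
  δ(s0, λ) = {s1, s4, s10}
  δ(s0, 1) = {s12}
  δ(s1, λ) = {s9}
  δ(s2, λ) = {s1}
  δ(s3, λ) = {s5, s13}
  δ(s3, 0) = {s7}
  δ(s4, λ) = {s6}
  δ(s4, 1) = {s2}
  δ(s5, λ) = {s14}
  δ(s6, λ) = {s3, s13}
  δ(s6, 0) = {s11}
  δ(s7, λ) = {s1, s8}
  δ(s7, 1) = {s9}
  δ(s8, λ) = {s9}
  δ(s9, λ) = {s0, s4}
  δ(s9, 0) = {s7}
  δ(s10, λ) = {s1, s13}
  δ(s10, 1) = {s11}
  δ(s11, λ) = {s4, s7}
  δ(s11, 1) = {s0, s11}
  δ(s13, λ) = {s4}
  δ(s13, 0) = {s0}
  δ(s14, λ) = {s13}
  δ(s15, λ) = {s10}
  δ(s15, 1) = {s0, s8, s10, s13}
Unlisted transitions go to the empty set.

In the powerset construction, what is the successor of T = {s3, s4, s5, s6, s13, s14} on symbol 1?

s4 on 1 → {s2}.
No 1-transition from s3, s5, s6, s13, s14.
Union after reading 1: {s2}.
Now take the λ-closure:
From s2 via λ: add s1.
From s1 via λ: add s9.
From s9 via λ: add s0, s4.
From s0 via λ: add s10.
From s4 via λ: add s6.
From s6 via λ: add s3, s13.
From s3 via λ: add s5.
From s5 via λ: add s14.
No new states can be added; the closed set is {s0, s1, s2, s3, s4, s5, s6, s9, s10, s13, s14}.

{s0, s1, s2, s3, s4, s5, s6, s9, s10, s13, s14}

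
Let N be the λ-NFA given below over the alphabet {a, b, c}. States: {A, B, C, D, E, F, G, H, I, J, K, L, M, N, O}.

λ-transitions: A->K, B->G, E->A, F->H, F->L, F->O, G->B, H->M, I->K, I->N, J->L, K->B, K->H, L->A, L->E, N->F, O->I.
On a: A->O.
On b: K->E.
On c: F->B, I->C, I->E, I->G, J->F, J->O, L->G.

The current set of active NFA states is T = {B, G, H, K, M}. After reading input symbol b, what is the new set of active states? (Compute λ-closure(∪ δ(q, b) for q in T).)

K on b → {E}.
No b-transition from B, G, H, M.
Union after reading b: {E}.
Now take the λ-closure:
From E via λ: add A.
From A via λ: add K.
From K via λ: add B, H.
From B via λ: add G.
From H via λ: add M.
No new states can be added; the closed set is {A, B, E, G, H, K, M}.

{A, B, E, G, H, K, M}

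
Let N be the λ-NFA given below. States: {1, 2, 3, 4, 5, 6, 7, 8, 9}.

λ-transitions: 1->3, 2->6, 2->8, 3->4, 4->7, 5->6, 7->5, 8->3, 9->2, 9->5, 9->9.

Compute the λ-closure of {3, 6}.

{3, 4, 5, 6, 7}

Start with {3, 6}.
From 3 via λ: add 4.
From 4 via λ: add 7.
From 7 via λ: add 5.
No new states can be added; the closed set is {3, 4, 5, 6, 7}.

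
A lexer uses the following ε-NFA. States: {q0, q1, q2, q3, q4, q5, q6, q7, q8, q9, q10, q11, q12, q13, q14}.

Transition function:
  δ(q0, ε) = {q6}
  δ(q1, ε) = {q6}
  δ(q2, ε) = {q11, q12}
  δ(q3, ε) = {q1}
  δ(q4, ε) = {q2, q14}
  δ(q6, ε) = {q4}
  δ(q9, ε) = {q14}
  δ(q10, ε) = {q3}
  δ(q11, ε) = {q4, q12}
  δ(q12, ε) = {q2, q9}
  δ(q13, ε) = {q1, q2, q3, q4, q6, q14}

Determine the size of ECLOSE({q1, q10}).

Start with {q1, q10}.
From q1 via ε: add q6.
From q10 via ε: add q3.
From q6 via ε: add q4.
From q4 via ε: add q2, q14.
From q2 via ε: add q11, q12.
From q12 via ε: add q9.
ε-closure = {q1, q2, q3, q4, q6, q9, q10, q11, q12, q14}, which has 10 states.

10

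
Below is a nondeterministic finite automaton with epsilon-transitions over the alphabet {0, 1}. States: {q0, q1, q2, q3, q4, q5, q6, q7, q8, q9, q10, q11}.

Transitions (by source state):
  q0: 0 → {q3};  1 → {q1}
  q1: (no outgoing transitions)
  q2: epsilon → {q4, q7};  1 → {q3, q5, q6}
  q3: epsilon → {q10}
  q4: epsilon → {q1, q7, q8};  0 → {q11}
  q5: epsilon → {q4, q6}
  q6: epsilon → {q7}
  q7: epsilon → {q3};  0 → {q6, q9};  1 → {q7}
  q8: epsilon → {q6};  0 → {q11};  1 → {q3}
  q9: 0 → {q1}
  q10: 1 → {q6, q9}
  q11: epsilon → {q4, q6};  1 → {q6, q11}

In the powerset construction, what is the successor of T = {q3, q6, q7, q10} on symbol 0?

q7 on 0 → {q6, q9}.
No 0-transition from q3, q6, q10.
Union after reading 0: {q6, q9}.
Now take the epsilon-closure:
From q6 via epsilon: add q7.
From q7 via epsilon: add q3.
From q3 via epsilon: add q10.
No new states can be added; the closed set is {q3, q6, q7, q9, q10}.

{q3, q6, q7, q9, q10}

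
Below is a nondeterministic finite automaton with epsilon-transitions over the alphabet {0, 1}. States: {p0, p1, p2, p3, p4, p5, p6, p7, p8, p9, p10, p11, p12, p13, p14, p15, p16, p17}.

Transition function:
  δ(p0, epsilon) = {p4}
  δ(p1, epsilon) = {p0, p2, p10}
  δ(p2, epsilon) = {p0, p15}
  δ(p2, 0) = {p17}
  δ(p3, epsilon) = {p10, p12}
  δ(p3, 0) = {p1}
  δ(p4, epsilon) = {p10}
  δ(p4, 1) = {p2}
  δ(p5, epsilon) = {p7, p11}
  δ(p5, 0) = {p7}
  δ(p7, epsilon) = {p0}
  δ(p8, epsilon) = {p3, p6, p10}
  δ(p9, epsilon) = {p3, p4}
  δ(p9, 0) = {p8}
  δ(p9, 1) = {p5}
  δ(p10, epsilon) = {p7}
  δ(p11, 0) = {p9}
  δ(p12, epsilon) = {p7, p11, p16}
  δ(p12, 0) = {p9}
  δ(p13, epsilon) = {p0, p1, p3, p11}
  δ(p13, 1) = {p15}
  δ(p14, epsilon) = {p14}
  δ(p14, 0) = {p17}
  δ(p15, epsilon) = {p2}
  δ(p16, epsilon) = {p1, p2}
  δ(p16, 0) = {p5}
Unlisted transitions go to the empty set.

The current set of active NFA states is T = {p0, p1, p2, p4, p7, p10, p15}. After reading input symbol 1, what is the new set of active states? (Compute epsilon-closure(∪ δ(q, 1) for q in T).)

p4 on 1 → {p2}.
No 1-transition from p0, p1, p2, p7, p10, p15.
Union after reading 1: {p2}.
Now take the epsilon-closure:
From p2 via epsilon: add p0, p15.
From p0 via epsilon: add p4.
From p4 via epsilon: add p10.
From p10 via epsilon: add p7.
No new states can be added; the closed set is {p0, p2, p4, p7, p10, p15}.

{p0, p2, p4, p7, p10, p15}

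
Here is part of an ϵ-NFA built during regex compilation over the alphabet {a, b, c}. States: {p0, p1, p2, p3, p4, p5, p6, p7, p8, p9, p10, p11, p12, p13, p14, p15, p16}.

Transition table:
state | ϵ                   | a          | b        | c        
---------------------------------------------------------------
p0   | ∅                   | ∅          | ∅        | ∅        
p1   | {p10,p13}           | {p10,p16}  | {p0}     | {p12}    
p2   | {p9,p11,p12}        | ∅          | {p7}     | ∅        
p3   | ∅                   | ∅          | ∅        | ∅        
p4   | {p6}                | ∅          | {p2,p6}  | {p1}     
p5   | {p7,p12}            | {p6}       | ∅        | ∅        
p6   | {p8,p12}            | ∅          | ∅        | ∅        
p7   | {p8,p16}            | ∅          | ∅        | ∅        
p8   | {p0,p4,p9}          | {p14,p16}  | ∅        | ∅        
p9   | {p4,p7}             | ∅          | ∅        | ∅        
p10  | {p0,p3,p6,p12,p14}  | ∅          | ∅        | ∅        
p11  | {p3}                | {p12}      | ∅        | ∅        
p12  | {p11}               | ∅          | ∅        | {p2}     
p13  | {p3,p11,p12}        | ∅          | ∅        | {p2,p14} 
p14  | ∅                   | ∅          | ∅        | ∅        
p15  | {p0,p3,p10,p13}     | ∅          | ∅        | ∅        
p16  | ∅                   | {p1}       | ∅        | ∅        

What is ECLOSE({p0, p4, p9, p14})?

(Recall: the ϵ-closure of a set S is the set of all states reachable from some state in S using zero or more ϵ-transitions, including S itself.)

{p0, p3, p4, p6, p7, p8, p9, p11, p12, p14, p16}

Start with {p0, p4, p9, p14}.
From p4 via ϵ: add p6.
From p9 via ϵ: add p7.
From p6 via ϵ: add p8, p12.
From p7 via ϵ: add p16.
From p12 via ϵ: add p11.
From p11 via ϵ: add p3.
No new states can be added; the closed set is {p0, p3, p4, p6, p7, p8, p9, p11, p12, p14, p16}.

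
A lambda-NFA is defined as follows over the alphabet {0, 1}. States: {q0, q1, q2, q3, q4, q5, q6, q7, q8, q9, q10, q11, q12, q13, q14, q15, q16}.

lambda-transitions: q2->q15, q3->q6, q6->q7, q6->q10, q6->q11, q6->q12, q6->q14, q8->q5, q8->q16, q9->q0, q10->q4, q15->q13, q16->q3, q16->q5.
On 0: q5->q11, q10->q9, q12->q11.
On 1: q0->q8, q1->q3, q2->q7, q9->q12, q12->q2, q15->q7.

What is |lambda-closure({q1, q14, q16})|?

Start with {q1, q14, q16}.
From q16 via lambda: add q3, q5.
From q3 via lambda: add q6.
From q6 via lambda: add q7, q10, q11, q12.
From q10 via lambda: add q4.
lambda-closure = {q1, q3, q4, q5, q6, q7, q10, q11, q12, q14, q16}, which has 11 states.

11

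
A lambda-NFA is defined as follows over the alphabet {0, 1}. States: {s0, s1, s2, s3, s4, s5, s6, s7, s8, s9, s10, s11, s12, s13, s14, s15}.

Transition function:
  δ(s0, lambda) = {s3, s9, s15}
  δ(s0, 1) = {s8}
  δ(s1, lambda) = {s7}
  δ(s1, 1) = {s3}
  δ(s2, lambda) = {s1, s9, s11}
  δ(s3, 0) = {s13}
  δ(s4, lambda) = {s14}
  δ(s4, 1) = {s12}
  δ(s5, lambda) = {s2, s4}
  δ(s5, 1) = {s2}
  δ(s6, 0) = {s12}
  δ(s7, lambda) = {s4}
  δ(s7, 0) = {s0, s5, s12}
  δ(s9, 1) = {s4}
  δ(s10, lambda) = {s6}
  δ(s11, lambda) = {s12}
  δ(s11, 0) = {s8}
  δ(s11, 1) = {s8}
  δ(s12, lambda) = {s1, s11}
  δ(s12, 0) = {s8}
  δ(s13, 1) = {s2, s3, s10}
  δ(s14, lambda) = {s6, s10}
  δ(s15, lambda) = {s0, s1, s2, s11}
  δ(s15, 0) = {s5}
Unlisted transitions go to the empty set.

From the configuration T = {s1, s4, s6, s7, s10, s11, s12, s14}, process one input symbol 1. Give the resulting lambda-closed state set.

{s1, s3, s4, s6, s7, s8, s10, s11, s12, s14}

s1 on 1 → {s3}.
s4 on 1 → {s12}.
s11 on 1 → {s8}.
No 1-transition from s6, s7, s10, s12, s14.
Union after reading 1: {s3, s8, s12}.
Now take the lambda-closure:
From s12 via lambda: add s1, s11.
From s1 via lambda: add s7.
From s7 via lambda: add s4.
From s4 via lambda: add s14.
From s14 via lambda: add s6, s10.
No new states can be added; the closed set is {s1, s3, s4, s6, s7, s8, s10, s11, s12, s14}.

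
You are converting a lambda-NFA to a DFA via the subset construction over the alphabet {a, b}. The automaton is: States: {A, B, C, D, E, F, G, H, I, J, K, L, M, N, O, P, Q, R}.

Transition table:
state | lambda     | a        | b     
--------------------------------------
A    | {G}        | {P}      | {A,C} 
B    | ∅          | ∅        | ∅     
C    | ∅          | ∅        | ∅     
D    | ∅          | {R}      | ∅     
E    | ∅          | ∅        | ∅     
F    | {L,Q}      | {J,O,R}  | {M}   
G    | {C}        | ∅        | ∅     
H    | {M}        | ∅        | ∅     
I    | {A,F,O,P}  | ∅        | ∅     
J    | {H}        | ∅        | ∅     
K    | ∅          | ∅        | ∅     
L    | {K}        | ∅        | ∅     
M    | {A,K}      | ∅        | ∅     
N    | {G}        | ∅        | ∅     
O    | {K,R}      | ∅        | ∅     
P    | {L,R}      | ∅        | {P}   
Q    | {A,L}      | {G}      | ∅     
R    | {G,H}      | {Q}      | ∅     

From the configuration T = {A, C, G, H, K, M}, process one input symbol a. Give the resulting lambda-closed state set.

{A, C, G, H, K, L, M, P, R}

A on a → {P}.
No a-transition from C, G, H, K, M.
Union after reading a: {P}.
Now take the lambda-closure:
From P via lambda: add L, R.
From L via lambda: add K.
From R via lambda: add G, H.
From G via lambda: add C.
From H via lambda: add M.
From M via lambda: add A.
No new states can be added; the closed set is {A, C, G, H, K, L, M, P, R}.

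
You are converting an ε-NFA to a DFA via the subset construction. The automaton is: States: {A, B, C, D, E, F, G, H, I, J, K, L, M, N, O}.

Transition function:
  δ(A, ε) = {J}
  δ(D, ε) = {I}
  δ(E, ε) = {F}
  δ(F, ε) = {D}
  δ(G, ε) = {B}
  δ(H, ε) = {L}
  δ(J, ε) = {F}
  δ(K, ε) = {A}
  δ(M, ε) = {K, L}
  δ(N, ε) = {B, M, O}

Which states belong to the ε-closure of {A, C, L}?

{A, C, D, F, I, J, L}

Start with {A, C, L}.
From A via ε: add J.
From J via ε: add F.
From F via ε: add D.
From D via ε: add I.
No new states can be added; the closed set is {A, C, D, F, I, J, L}.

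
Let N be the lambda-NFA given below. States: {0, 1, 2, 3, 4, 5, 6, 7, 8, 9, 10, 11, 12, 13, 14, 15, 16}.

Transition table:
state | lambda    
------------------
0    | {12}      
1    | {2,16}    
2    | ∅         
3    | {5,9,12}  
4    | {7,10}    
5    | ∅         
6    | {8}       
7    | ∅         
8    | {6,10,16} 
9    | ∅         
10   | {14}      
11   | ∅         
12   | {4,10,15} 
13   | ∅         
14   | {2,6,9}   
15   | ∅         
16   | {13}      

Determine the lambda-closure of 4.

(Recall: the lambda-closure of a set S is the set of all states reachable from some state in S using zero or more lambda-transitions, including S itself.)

{2, 4, 6, 7, 8, 9, 10, 13, 14, 16}

Start with {4}.
From 4 via lambda: add 7, 10.
From 10 via lambda: add 14.
From 14 via lambda: add 2, 6, 9.
From 6 via lambda: add 8.
From 8 via lambda: add 16.
From 16 via lambda: add 13.
No new states can be added; the closed set is {2, 4, 6, 7, 8, 9, 10, 13, 14, 16}.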